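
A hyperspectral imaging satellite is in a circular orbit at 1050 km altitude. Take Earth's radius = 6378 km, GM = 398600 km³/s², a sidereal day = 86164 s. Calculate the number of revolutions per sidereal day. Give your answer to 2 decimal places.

13.52

Semi-major axis a = 6378 + 1050 = 7428 km. Period T = 2π√(a³/μ) = 2π√(7428³/398600) = 6371.2 s = 106.19 min.
Orbits per sidereal day = 86164 / 6371.2 = 13.524.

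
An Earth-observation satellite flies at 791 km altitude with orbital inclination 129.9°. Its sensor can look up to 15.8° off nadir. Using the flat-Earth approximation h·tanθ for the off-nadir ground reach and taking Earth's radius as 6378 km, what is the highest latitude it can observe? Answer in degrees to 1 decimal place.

Retrograde orbit: the ground track reaches ±(180° − i) = ±(180 − 129.9) = ±50.1°.
Sensor half-swath on the ground ≈ 791·tan(15.8°) = 224 km = 2.01° of latitude.
Maximum observable latitude ≈ 50.1 + 2.01 = 52.1°.

52.1°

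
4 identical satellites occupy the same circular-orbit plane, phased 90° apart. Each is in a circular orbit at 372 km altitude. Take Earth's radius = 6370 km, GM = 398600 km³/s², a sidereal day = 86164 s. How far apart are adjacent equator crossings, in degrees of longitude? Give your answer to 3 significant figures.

5.75°

Semi-major axis a = 6370 + 372 = 6742 km. Period T = 2π√(a³/μ) = 2π√(6742³/398600) = 5509.3 s = 91.82 min.
Single-satellite node shift = (5509.3/86164) × 360° = 23.02°.
With 4 satellites evenly phased, successive equator crossings are 23.02/4 = 5.755° apart.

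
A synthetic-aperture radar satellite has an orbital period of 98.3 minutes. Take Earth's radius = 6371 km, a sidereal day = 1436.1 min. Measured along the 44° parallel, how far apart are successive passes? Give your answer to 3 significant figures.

1970 km

T = 98.3 min = 5898.0 s.
Node shift per orbit = (5898.0/86166) × 360° = 24.64°.
Equatorial spacing = 24.64 × 111.2 km/° = 2740 km.
At 44° latitude, spacing = 2740 × cos(44°) = 1971 km.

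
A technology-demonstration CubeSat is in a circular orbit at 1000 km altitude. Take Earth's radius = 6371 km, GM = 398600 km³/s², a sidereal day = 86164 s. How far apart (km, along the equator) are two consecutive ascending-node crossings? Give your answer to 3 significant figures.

Semi-major axis a = 6371 + 1000 = 7371 km. Period T = 2π√(a³/μ) = 2π√(7371³/398600) = 6298.0 s = 104.97 min.
During one orbit Earth rotates (6298.0 / 86164) × 360° = 26.31°.
At the equator that is 26.31° × (2π·6371/360) km/° = 26.31 × 111.2 = 2926 km.

2930 km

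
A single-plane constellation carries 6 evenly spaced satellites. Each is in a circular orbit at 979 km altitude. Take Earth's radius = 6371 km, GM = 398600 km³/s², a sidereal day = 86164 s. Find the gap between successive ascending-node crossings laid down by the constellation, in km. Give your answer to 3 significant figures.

Semi-major axis a = 6371 + 979 = 7350 km. Period T = 2π√(a³/μ) = 2π√(7350³/398600) = 6271.1 s = 104.52 min.
Single-satellite node shift = (6271.1/86164) × 360° = 26.20°.
With 6 satellites evenly phased, successive equator crossings are 26.20/6 = 4.367° apart.
That is 4.367 × 111.2 = 486 km at the equator.

486 km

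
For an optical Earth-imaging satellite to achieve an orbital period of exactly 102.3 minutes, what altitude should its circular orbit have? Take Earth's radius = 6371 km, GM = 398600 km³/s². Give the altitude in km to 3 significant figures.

875 km

T = 102.3 min = 6138.0 s.
From T = 2π√(a³/μ): a = (μ T²/4π²)^(1/3) = (398600 × 6138.0² / 4π²)^(1/3) = 7246 km.
Altitude h = a − R = 7246 − 6371 = 875 km.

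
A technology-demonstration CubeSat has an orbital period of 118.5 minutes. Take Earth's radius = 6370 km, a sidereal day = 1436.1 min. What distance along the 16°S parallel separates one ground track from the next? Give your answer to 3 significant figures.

3170 km

T = 118.5 min = 7110.0 s.
Node shift per orbit = (7110.0/86166) × 360° = 29.71°.
Equatorial spacing = 29.71 × 111.2 km/° = 3303 km.
At 16° latitude, spacing = 3303 × cos(16°) = 3175 km.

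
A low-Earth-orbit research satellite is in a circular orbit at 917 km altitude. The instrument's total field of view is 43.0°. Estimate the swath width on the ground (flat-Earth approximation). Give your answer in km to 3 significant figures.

722 km

Half-angle = 43.0°/2 = 21.5°.
Swath width ≈ 2h·tan(θ/2) = 2 × 917 × tan(21.5°) = 722.4 km.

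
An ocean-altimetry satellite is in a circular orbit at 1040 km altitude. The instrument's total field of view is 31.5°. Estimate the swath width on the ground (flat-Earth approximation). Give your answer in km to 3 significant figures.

Half-angle = 31.5°/2 = 15.75°.
Swath width ≈ 2h·tan(θ/2) = 2 × 1040 × tan(15.75°) = 586.6 km.

587 km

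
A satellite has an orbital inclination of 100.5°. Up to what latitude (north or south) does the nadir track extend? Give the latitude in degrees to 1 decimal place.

Retrograde orbit: the ground track reaches ±(180° − i) = ±(180 − 100.5) = ±79.5°.

79.5°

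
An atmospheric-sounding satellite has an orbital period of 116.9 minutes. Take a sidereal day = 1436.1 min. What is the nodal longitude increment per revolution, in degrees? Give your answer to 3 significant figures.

29.3°

T = 116.9 min = 7014.0 s.
During one orbit Earth rotates (7014.0 / 86166) × 360° = 29.30°.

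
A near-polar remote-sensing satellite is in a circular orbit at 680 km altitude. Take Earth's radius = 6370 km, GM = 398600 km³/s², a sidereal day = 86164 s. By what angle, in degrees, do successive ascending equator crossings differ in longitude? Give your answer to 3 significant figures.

24.6°

Semi-major axis a = 6370 + 680 = 7050 km. Period T = 2π√(a³/μ) = 2π√(7050³/398600) = 5891.1 s = 98.18 min.
During one orbit Earth rotates (5891.1 / 86164) × 360° = 24.61°.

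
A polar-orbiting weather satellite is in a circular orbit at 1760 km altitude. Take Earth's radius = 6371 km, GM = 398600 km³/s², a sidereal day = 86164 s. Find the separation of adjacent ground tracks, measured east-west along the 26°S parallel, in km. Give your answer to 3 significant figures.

3050 km

Semi-major axis a = 6371 + 1760 = 8131 km. Period T = 2π√(a³/μ) = 2π√(8131³/398600) = 7296.7 s = 121.61 min.
Node shift per orbit = (7296.7/86164) × 360° = 30.49°.
Equatorial spacing = 30.49 × 111.2 km/° = 3390 km.
At 26° latitude, spacing = 3390 × cos(26°) = 3047 km.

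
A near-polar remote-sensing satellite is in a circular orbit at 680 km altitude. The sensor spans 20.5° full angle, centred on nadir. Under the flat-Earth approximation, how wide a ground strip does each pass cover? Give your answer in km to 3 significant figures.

Half-angle = 20.5°/2 = 10.25°.
Swath width ≈ 2h·tan(θ/2) = 2 × 680 × tan(10.25°) = 245.9 km.

246 km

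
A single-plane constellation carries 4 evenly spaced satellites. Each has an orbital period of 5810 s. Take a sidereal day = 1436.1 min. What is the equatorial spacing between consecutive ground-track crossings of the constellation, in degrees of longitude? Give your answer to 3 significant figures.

Single-satellite node shift = (5810.0/86166) × 360° = 24.27°.
With 4 satellites evenly phased, successive equator crossings are 24.27/4 = 6.069° apart.

6.07°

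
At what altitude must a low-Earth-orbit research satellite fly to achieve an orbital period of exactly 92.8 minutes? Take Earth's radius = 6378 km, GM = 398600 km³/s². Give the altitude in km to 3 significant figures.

412 km

T = 92.8 min = 5568.0 s.
From T = 2π√(a³/μ): a = (μ T²/4π²)^(1/3) = (398600 × 5568.0² / 4π²)^(1/3) = 6790 km.
Altitude h = a − R = 6790 − 6378 = 412 km.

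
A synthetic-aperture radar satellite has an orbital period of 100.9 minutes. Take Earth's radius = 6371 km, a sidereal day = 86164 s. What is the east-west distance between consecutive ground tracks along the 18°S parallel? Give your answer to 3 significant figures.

2670 km

T = 100.9 min = 6054.0 s.
Node shift per orbit = (6054.0/86164) × 360° = 25.29°.
Equatorial spacing = 25.29 × 111.2 km/° = 2813 km.
At 18° latitude, spacing = 2813 × cos(18°) = 2675 km.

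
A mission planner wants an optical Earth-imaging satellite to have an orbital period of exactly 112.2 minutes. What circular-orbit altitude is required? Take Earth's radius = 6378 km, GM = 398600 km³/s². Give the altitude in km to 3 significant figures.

1330 km

T = 112.2 min = 6732.0 s.
From T = 2π√(a³/μ): a = (μ T²/4π²)^(1/3) = (398600 × 6732.0² / 4π²)^(1/3) = 7706 km.
Altitude h = a − R = 7706 − 6378 = 1328 km.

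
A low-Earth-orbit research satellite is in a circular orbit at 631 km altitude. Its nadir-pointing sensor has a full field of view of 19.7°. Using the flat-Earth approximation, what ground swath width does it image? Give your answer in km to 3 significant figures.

Half-angle = 19.7°/2 = 9.85°.
Swath width ≈ 2h·tan(θ/2) = 2 × 631 × tan(9.85°) = 219.1 km.

219 km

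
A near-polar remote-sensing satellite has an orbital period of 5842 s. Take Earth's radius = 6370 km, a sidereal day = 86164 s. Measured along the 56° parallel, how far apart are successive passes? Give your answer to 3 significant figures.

1520 km

Node shift per orbit = (5842.0/86164) × 360° = 24.41°.
Equatorial spacing = 24.41 × 111.2 km/° = 2714 km.
At 56° latitude, spacing = 2714 × cos(56°) = 1517 km.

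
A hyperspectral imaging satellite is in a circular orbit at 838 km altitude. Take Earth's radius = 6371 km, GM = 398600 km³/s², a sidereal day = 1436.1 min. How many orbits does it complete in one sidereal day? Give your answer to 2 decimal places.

Semi-major axis a = 6371 + 838 = 7209 km. Period T = 2π√(a³/μ) = 2π√(7209³/398600) = 6091.5 s = 101.52 min.
Orbits per sidereal day = 86166 / 6091.5 = 14.145.

14.15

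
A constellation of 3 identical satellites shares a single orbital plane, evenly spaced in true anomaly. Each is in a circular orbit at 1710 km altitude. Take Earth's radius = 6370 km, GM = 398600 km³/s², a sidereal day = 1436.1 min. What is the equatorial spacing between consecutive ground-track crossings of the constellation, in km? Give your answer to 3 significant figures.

Semi-major axis a = 6370 + 1710 = 8080 km. Period T = 2π√(a³/μ) = 2π√(8080³/398600) = 7228.2 s = 120.47 min.
Single-satellite node shift = (7228.2/86166) × 360° = 30.20°.
With 3 satellites evenly phased, successive equator crossings are 30.20/3 = 10.066° apart.
That is 10.066 × 111.2 = 1119 km at the equator.

1120 km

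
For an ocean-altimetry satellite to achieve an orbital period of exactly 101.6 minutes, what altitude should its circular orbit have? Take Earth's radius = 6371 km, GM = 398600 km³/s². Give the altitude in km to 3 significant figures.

T = 101.6 min = 6096.0 s.
From T = 2π√(a³/μ): a = (μ T²/4π²)^(1/3) = (398600 × 6096.0² / 4π²)^(1/3) = 7213 km.
Altitude h = a − R = 7213 − 6371 = 842 km.

842 km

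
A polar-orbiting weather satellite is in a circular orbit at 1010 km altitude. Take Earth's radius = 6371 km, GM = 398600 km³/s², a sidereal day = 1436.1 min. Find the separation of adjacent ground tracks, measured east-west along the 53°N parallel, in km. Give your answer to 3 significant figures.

1760 km

Semi-major axis a = 6371 + 1010 = 7381 km. Period T = 2π√(a³/μ) = 2π√(7381³/398600) = 6310.8 s = 105.18 min.
Node shift per orbit = (6310.8/86166) × 360° = 26.37°.
Equatorial spacing = 26.37 × 111.2 km/° = 2932 km.
At 53° latitude, spacing = 2932 × cos(53°) = 1764 km.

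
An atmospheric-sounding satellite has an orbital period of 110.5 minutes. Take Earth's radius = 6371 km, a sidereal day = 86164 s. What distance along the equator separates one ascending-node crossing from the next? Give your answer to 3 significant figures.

3080 km

T = 110.5 min = 6630.0 s.
During one orbit Earth rotates (6630.0 / 86164) × 360° = 27.70°.
At the equator that is 27.70° × (2π·6371/360) km/° = 27.70 × 111.2 = 3080 km.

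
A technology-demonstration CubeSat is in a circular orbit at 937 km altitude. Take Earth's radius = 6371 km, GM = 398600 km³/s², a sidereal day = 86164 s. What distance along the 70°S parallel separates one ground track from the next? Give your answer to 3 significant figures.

988 km

Semi-major axis a = 6371 + 937 = 7308 km. Period T = 2π√(a³/μ) = 2π√(7308³/398600) = 6217.4 s = 103.62 min.
Node shift per orbit = (6217.4/86164) × 360° = 25.98°.
Equatorial spacing = 25.98 × 111.2 km/° = 2888 km.
At 70° latitude, spacing = 2888 × cos(70°) = 988 km.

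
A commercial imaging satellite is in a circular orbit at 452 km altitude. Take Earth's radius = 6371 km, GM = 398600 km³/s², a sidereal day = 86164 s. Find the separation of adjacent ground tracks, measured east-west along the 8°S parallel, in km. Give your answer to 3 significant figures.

2580 km

Semi-major axis a = 6371 + 452 = 6823 km. Period T = 2π√(a³/μ) = 2π√(6823³/398600) = 5608.9 s = 93.48 min.
Node shift per orbit = (5608.9/86164) × 360° = 23.43°.
Equatorial spacing = 23.43 × 111.2 km/° = 2606 km.
At 8° latitude, spacing = 2606 × cos(8°) = 2580 km.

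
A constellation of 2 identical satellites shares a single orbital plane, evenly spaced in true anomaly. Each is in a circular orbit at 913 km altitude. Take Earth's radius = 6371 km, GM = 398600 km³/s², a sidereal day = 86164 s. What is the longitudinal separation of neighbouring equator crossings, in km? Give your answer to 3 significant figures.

Semi-major axis a = 6371 + 913 = 7284 km. Period T = 2π√(a³/μ) = 2π√(7284³/398600) = 6186.8 s = 103.11 min.
Single-satellite node shift = (6186.8/86164) × 360° = 25.85°.
With 2 satellites evenly phased, successive equator crossings are 25.85/2 = 12.924° apart.
That is 12.924 × 111.2 = 1437 km at the equator.

1440 km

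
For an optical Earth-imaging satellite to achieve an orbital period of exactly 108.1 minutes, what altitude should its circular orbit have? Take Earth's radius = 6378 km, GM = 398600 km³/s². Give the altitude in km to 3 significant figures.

1140 km

T = 108.1 min = 6486.0 s.
From T = 2π√(a³/μ): a = (μ T²/4π²)^(1/3) = (398600 × 6486.0² / 4π²)^(1/3) = 7517 km.
Altitude h = a − R = 7517 − 6378 = 1139 km.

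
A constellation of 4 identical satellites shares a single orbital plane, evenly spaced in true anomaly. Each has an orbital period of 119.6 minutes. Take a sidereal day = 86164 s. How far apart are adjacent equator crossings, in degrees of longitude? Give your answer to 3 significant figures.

T = 119.6 min = 7176.0 s.
Single-satellite node shift = (7176.0/86164) × 360° = 29.98°.
With 4 satellites evenly phased, successive equator crossings are 29.98/4 = 7.495° apart.

7.50°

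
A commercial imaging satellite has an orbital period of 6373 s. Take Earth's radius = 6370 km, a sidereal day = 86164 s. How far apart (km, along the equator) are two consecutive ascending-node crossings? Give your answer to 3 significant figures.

During one orbit Earth rotates (6373.0 / 86164) × 360° = 26.63°.
At the equator that is 26.63° × (2π·6370/360) km/° = 26.63 × 111.2 = 2960 km.

2960 km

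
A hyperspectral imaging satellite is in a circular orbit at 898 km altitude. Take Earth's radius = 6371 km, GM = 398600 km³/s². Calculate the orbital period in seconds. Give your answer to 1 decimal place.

6167.7 seconds

Semi-major axis a = 6371 + 898 = 7269 km. Period T = 2π√(a³/μ) = 2π√(7269³/398600) = 6167.7 s = 102.79 min.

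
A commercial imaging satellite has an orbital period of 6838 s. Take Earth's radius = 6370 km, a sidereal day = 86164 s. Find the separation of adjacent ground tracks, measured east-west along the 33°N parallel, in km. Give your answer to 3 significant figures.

Node shift per orbit = (6838.0/86164) × 360° = 28.57°.
Equatorial spacing = 28.57 × 111.2 km/° = 3176 km.
At 33° latitude, spacing = 3176 × cos(33°) = 2664 km.

2660 km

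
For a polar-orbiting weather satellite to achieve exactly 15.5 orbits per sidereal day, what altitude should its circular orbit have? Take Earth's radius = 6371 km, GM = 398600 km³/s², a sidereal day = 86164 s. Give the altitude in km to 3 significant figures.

411 km

Required period T = 86164 / 15.5 = 5559.0 s.
From T = 2π√(a³/μ): a = (μ T²/4π²)^(1/3) = (398600 × 5559.0² / 4π²)^(1/3) = 6782 km.
Altitude h = a − R = 6782 − 6371 = 411 km.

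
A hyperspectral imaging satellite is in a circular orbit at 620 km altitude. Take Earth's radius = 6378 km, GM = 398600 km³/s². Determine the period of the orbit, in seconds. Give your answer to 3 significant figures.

5830 seconds

Semi-major axis a = 6378 + 620 = 6998 km. Period T = 2π√(a³/μ) = 2π√(6998³/398600) = 5826.0 s = 97.10 min.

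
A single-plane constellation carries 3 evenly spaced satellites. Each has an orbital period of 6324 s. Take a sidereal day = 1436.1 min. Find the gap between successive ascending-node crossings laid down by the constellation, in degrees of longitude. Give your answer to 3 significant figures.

8.81°

Single-satellite node shift = (6324.0/86166) × 360° = 26.42°.
With 3 satellites evenly phased, successive equator crossings are 26.42/3 = 8.807° apart.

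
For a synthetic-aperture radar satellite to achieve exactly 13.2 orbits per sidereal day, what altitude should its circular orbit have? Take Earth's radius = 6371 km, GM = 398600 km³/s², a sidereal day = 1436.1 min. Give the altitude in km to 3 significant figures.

Required period T = 86166 / 13.2 = 6527.7 s.
From T = 2π√(a³/μ): a = (μ T²/4π²)^(1/3) = (398600 × 6527.7² / 4π²)^(1/3) = 7549 km.
Altitude h = a − R = 7549 − 6371 = 1178 km.

1180 km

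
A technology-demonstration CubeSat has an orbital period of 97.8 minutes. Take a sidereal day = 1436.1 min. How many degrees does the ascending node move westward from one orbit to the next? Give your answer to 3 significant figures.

T = 97.8 min = 5868.0 s.
During one orbit Earth rotates (5868.0 / 86166) × 360° = 24.52°.

24.5°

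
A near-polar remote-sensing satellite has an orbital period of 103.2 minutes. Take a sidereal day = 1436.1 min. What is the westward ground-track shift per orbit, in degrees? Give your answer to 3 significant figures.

25.9°

T = 103.2 min = 6192.0 s.
During one orbit Earth rotates (6192.0 / 86166) × 360° = 25.87°.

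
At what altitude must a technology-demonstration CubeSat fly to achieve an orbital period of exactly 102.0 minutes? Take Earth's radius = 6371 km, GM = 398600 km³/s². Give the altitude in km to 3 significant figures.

860 km

T = 102.0 min = 6120.0 s.
From T = 2π√(a³/μ): a = (μ T²/4π²)^(1/3) = (398600 × 6120.0² / 4π²)^(1/3) = 7231 km.
Altitude h = a − R = 7231 − 6371 = 860 km.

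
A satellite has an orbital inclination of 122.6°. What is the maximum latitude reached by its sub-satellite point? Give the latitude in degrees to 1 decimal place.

Retrograde orbit: the ground track reaches ±(180° − i) = ±(180 − 122.6) = ±57.4°.

57.4°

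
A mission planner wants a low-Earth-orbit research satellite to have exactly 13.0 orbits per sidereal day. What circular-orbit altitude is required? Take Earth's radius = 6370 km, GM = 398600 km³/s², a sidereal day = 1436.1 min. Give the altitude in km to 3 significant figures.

1260 km

Required period T = 86166 / 13.0 = 6628.2 s.
From T = 2π√(a³/μ): a = (μ T²/4π²)^(1/3) = (398600 × 6628.2² / 4π²)^(1/3) = 7626 km.
Altitude h = a − R = 7626 − 6370 = 1256 km.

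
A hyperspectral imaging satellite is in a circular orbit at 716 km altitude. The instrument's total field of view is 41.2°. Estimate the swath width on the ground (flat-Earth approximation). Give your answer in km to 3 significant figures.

Half-angle = 41.2°/2 = 20.6°.
Swath width ≈ 2h·tan(θ/2) = 2 × 716 × tan(20.6°) = 538.3 km.

538 km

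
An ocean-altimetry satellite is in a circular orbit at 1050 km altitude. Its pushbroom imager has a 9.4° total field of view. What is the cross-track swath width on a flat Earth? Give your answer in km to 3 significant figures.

173 km

Half-angle = 9.4°/2 = 4.7°.
Swath width ≈ 2h·tan(θ/2) = 2 × 1050 × tan(4.7°) = 172.7 km.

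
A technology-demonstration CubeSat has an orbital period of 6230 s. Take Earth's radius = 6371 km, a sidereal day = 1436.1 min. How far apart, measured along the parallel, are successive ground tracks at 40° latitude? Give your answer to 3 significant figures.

2220 km

Node shift per orbit = (6230.0/86166) × 360° = 26.03°.
Equatorial spacing = 26.03 × 111.2 km/° = 2894 km.
At 40° latitude, spacing = 2894 × cos(40°) = 2217 km.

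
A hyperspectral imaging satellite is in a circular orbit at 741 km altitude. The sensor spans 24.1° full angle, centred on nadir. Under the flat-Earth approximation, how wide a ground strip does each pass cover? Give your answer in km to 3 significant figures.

Half-angle = 24.1°/2 = 12.05°.
Swath width ≈ 2h·tan(θ/2) = 2 × 741 × tan(12.05°) = 316.4 km.

316 km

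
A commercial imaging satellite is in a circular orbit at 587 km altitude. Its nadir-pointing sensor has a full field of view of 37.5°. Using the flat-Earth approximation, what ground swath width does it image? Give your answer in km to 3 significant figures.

Half-angle = 37.5°/2 = 18.75°.
Swath width ≈ 2h·tan(θ/2) = 2 × 587 × tan(18.75°) = 398.5 km.

399 km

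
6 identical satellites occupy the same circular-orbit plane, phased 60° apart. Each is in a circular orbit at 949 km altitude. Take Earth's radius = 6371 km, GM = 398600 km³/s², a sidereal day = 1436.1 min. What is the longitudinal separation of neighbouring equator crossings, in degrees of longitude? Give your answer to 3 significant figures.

Semi-major axis a = 6371 + 949 = 7320 km. Period T = 2π√(a³/μ) = 2π√(7320³/398600) = 6232.7 s = 103.88 min.
Single-satellite node shift = (6232.7/86166) × 360° = 26.04°.
With 6 satellites evenly phased, successive equator crossings are 26.04/6 = 4.340° apart.

4.34°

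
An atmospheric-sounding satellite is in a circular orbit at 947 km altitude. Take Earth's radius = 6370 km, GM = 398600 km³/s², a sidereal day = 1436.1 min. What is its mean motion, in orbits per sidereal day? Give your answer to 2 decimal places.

Semi-major axis a = 6370 + 947 = 7317 km. Period T = 2π√(a³/μ) = 2π√(7317³/398600) = 6228.9 s = 103.81 min.
Orbits per sidereal day = 86166 / 6228.9 = 13.833.

13.83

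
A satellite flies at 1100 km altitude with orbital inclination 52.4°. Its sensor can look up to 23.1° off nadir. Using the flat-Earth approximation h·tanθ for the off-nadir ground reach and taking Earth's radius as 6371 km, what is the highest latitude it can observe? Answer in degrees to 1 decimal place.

For a prograde orbit the ground track reaches latitude ±i = ±52.4°.
Sensor half-swath on the ground ≈ 1100·tan(23.1°) = 469 km = 4.22° of latitude.
Maximum observable latitude ≈ 52.4 + 4.22 = 56.6°.

56.6°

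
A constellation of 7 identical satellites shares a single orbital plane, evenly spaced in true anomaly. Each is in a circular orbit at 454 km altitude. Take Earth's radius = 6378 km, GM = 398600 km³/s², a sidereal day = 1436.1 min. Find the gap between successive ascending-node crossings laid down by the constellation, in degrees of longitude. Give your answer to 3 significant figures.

3.35°

Semi-major axis a = 6378 + 454 = 6832 km. Period T = 2π√(a³/μ) = 2π√(6832³/398600) = 5620.0 s = 93.67 min.
Single-satellite node shift = (5620.0/86166) × 360° = 23.48°.
With 7 satellites evenly phased, successive equator crossings are 23.48/7 = 3.354° apart.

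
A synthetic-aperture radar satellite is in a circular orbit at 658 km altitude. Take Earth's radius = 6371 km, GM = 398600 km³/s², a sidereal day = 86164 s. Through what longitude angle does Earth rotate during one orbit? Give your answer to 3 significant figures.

24.5°

Semi-major axis a = 6371 + 658 = 7029 km. Period T = 2π√(a³/μ) = 2π√(7029³/398600) = 5864.8 s = 97.75 min.
During one orbit Earth rotates (5864.8 / 86164) × 360° = 24.50°.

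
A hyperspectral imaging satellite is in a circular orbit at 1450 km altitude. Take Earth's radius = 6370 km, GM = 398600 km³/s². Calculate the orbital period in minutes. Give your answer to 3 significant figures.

115 min

Semi-major axis a = 6370 + 1450 = 7820 km. Period T = 2π√(a³/μ) = 2π√(7820³/398600) = 6882.1 s = 114.70 min.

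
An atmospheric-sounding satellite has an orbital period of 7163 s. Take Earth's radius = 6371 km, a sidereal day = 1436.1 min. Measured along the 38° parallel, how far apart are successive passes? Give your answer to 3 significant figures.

Node shift per orbit = (7163.0/86166) × 360° = 29.93°.
Equatorial spacing = 29.93 × 111.2 km/° = 3328 km.
At 38° latitude, spacing = 3328 × cos(38°) = 2622 km.

2620 km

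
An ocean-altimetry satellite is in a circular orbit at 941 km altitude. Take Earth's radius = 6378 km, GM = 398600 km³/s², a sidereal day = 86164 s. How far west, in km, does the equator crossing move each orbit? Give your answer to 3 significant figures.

2900 km

Semi-major axis a = 6378 + 941 = 7319 km. Period T = 2π√(a³/μ) = 2π√(7319³/398600) = 6231.4 s = 103.86 min.
During one orbit Earth rotates (6231.4 / 86164) × 360° = 26.04°.
At the equator that is 26.04° × (2π·6378/360) km/° = 26.04 × 111.3 = 2898 km.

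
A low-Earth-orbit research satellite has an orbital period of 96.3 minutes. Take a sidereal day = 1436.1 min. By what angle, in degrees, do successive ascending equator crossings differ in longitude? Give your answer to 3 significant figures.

T = 96.3 min = 5778.0 s.
During one orbit Earth rotates (5778.0 / 86166) × 360° = 24.14°.

24.1°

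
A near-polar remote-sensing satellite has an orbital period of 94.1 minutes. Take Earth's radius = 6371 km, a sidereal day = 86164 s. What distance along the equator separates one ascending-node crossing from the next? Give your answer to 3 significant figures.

T = 94.1 min = 5646.0 s.
During one orbit Earth rotates (5646.0 / 86164) × 360° = 23.59°.
At the equator that is 23.59° × (2π·6371/360) km/° = 23.59 × 111.2 = 2623 km.

2620 km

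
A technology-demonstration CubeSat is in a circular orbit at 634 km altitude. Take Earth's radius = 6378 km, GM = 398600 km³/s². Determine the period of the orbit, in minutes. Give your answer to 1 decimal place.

97.4 min

Semi-major axis a = 6378 + 634 = 7012 km. Period T = 2π√(a³/μ) = 2π√(7012³/398600) = 5843.5 s = 97.39 min.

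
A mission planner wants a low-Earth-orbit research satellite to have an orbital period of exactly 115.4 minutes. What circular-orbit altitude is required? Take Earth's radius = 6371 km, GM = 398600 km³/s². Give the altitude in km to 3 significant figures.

1480 km

T = 115.4 min = 6924.0 s.
From T = 2π√(a³/μ): a = (μ T²/4π²)^(1/3) = (398600 × 6924.0² / 4π²)^(1/3) = 7852 km.
Altitude h = a − R = 7852 − 6371 = 1481 km.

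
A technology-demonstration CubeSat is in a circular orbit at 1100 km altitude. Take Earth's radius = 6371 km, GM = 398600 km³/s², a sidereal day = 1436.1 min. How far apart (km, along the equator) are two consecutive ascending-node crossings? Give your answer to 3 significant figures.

2990 km

Semi-major axis a = 6371 + 1100 = 7471 km. Period T = 2π√(a³/μ) = 2π√(7471³/398600) = 6426.6 s = 107.11 min.
During one orbit Earth rotates (6426.6 / 86166) × 360° = 26.85°.
At the equator that is 26.85° × (2π·6371/360) km/° = 26.85 × 111.2 = 2986 km.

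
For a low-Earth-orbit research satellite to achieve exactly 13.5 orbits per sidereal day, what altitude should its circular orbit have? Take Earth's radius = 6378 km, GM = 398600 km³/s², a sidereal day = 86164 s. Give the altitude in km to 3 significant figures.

1060 km

Required period T = 86164 / 13.5 = 6382.5 s.
From T = 2π√(a³/μ): a = (μ T²/4π²)^(1/3) = (398600 × 6382.5² / 4π²)^(1/3) = 7437 km.
Altitude h = a − R = 7437 − 6378 = 1059 km.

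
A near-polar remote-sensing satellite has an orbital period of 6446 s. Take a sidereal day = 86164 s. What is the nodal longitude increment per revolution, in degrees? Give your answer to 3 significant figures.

26.9°

During one orbit Earth rotates (6446.0 / 86164) × 360° = 26.93°.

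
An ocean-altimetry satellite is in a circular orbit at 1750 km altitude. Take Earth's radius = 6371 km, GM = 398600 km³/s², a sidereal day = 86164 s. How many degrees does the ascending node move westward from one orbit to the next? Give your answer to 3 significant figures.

Semi-major axis a = 6371 + 1750 = 8121 km. Period T = 2π√(a³/μ) = 2π√(8121³/398600) = 7283.3 s = 121.39 min.
During one orbit Earth rotates (7283.3 / 86164) × 360° = 30.43°.

30.4°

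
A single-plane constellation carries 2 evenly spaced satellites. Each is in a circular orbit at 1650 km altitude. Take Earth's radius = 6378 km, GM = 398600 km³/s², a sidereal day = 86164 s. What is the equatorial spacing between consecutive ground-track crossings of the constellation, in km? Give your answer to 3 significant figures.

Semi-major axis a = 6378 + 1650 = 8028 km. Period T = 2π√(a³/μ) = 2π√(8028³/398600) = 7158.5 s = 119.31 min.
Single-satellite node shift = (7158.5/86164) × 360° = 29.91°.
With 2 satellites evenly phased, successive equator crossings are 29.91/2 = 14.954° apart.
That is 14.954 × 111.3 = 1665 km at the equator.

1660 km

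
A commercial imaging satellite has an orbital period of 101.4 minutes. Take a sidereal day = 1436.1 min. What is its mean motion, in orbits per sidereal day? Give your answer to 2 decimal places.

T = 101.4 min = 6084.0 s.
Orbits per sidereal day = 86166 / 6084.0 = 14.163.

14.16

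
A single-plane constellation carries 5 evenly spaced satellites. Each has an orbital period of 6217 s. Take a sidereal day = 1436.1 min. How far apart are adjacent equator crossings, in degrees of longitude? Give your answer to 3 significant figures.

Single-satellite node shift = (6217.0/86166) × 360° = 25.97°.
With 5 satellites evenly phased, successive equator crossings are 25.97/5 = 5.195° apart.

5.19°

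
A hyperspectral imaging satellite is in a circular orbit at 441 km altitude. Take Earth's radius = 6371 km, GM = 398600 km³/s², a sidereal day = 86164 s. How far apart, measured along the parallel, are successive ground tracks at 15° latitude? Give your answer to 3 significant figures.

Semi-major axis a = 6371 + 441 = 6812 km. Period T = 2π√(a³/μ) = 2π√(6812³/398600) = 5595.3 s = 93.25 min.
Node shift per orbit = (5595.3/86164) × 360° = 23.38°.
Equatorial spacing = 23.38 × 111.2 km/° = 2599 km.
At 15° latitude, spacing = 2599 × cos(15°) = 2511 km.

2510 km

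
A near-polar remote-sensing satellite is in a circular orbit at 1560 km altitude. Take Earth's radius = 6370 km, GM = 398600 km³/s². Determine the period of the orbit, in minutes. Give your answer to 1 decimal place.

117.1 min

Semi-major axis a = 6370 + 1560 = 7930 km. Period T = 2π√(a³/μ) = 2π√(7930³/398600) = 7027.8 s = 117.13 min.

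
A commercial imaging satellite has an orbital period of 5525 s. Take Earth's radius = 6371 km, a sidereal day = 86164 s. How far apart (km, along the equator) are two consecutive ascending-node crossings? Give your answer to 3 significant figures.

During one orbit Earth rotates (5525.0 / 86164) × 360° = 23.08°.
At the equator that is 23.08° × (2π·6371/360) km/° = 23.08 × 111.2 = 2567 km.

2570 km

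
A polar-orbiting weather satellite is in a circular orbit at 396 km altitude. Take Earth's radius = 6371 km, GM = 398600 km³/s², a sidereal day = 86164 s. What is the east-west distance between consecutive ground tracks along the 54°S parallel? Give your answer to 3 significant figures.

1510 km

Semi-major axis a = 6371 + 396 = 6767 km. Period T = 2π√(a³/μ) = 2π√(6767³/398600) = 5539.9 s = 92.33 min.
Node shift per orbit = (5539.9/86164) × 360° = 23.15°.
Equatorial spacing = 23.15 × 111.2 km/° = 2574 km.
At 54° latitude, spacing = 2574 × cos(54°) = 1513 km.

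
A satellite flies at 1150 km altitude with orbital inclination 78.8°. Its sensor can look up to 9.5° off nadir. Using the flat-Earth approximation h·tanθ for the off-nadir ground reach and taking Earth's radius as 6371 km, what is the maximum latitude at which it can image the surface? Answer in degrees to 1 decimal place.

For a prograde orbit the ground track reaches latitude ±i = ±78.8°.
Sensor half-swath on the ground ≈ 1150·tan(9.5°) = 192 km = 1.73° of latitude.
Maximum observable latitude ≈ 78.8 + 1.73 = 80.5°.

80.5°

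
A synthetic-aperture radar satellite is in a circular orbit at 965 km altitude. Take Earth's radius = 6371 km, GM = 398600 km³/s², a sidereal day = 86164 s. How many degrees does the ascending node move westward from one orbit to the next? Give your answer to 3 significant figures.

26.1°

Semi-major axis a = 6371 + 965 = 7336 km. Period T = 2π√(a³/μ) = 2π√(7336³/398600) = 6253.2 s = 104.22 min.
During one orbit Earth rotates (6253.2 / 86164) × 360° = 26.13°.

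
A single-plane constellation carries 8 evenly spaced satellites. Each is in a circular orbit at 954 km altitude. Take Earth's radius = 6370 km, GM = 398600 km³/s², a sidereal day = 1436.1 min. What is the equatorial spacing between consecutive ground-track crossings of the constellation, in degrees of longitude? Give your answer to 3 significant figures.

Semi-major axis a = 6370 + 954 = 7324 km. Period T = 2π√(a³/μ) = 2π√(7324³/398600) = 6237.8 s = 103.96 min.
Single-satellite node shift = (6237.8/86166) × 360° = 26.06°.
With 8 satellites evenly phased, successive equator crossings are 26.06/8 = 3.258° apart.

3.26°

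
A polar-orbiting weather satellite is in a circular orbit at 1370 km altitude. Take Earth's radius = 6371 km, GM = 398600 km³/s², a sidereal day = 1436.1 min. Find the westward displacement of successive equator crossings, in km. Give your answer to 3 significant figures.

Semi-major axis a = 6371 + 1370 = 7741 km. Period T = 2π√(a³/μ) = 2π√(7741³/398600) = 6778.1 s = 112.97 min.
During one orbit Earth rotates (6778.1 / 86166) × 360° = 28.32°.
At the equator that is 28.32° × (2π·6371/360) km/° = 28.32 × 111.2 = 3149 km.

3150 km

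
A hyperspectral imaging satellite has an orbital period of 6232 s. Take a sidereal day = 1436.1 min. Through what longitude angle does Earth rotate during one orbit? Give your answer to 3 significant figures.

26.0°

During one orbit Earth rotates (6232.0 / 86166) × 360° = 26.04°.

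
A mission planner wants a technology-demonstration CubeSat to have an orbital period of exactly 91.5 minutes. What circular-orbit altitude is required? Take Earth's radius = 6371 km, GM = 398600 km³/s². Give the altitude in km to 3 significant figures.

T = 91.5 min = 5490.0 s.
From T = 2π√(a³/μ): a = (μ T²/4π²)^(1/3) = (398600 × 5490.0² / 4π²)^(1/3) = 6726 km.
Altitude h = a − R = 6726 − 6371 = 355 km.

355 km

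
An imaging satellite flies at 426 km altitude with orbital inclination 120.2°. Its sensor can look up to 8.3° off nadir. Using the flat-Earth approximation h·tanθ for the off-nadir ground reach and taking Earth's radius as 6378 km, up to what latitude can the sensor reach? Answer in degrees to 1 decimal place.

Retrograde orbit: the ground track reaches ±(180° − i) = ±(180 − 120.2) = ±59.8°.
Sensor half-swath on the ground ≈ 426·tan(8.3°) = 62 km = 0.56° of latitude.
Maximum observable latitude ≈ 59.8 + 0.56 = 60.4°.

60.4°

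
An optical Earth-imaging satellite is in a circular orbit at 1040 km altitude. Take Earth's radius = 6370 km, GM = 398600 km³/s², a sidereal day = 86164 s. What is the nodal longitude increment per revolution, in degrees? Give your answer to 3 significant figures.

Semi-major axis a = 6370 + 1040 = 7410 km. Period T = 2π√(a³/μ) = 2π√(7410³/398600) = 6348.0 s = 105.80 min.
During one orbit Earth rotates (6348.0 / 86164) × 360° = 26.52°.

26.5°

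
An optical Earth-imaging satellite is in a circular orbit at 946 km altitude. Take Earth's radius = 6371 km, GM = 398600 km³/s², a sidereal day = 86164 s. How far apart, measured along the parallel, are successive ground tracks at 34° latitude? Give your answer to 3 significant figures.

Semi-major axis a = 6371 + 946 = 7317 km. Period T = 2π√(a³/μ) = 2π√(7317³/398600) = 6228.9 s = 103.81 min.
Node shift per orbit = (6228.9/86164) × 360° = 26.02°.
Equatorial spacing = 26.02 × 111.2 km/° = 2894 km.
At 34° latitude, spacing = 2894 × cos(34°) = 2399 km.

2400 km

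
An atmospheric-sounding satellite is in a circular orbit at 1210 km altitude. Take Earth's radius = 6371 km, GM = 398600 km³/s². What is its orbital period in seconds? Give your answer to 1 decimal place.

Semi-major axis a = 6371 + 1210 = 7581 km. Period T = 2π√(a³/μ) = 2π√(7581³/398600) = 6569.0 s = 109.48 min.

6569.0 seconds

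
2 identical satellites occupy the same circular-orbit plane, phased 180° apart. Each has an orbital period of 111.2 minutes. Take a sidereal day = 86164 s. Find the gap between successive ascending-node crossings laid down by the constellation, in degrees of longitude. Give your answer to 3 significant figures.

T = 111.2 min = 6672.0 s.
Single-satellite node shift = (6672.0/86164) × 360° = 27.88°.
With 2 satellites evenly phased, successive equator crossings are 27.88/2 = 13.938° apart.

13.9°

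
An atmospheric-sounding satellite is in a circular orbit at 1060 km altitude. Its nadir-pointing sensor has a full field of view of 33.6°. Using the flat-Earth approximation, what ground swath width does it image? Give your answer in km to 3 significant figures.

Half-angle = 33.6°/2 = 16.8°.
Swath width ≈ 2h·tan(θ/2) = 2 × 1060 × tan(16.8°) = 640.1 km.

640 km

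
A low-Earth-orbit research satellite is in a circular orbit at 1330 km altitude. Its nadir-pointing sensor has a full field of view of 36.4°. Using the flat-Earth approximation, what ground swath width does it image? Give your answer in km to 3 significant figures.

Half-angle = 36.4°/2 = 18.2°.
Swath width ≈ 2h·tan(θ/2) = 2 × 1330 × tan(18.2°) = 874.6 km.

875 km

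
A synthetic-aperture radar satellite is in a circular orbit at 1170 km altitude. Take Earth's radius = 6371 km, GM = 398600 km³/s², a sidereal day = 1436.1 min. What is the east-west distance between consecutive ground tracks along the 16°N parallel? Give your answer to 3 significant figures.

2910 km

Semi-major axis a = 6371 + 1170 = 7541 km. Period T = 2π√(a³/μ) = 2π√(7541³/398600) = 6517.1 s = 108.62 min.
Node shift per orbit = (6517.1/86166) × 360° = 27.23°.
Equatorial spacing = 27.23 × 111.2 km/° = 3028 km.
At 16° latitude, spacing = 3028 × cos(16°) = 2910 km.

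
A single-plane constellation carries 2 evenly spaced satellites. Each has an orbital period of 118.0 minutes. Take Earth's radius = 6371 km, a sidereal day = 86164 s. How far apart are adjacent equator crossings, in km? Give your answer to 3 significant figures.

T = 118.0 min = 7080.0 s.
Single-satellite node shift = (7080.0/86164) × 360° = 29.58°.
With 2 satellites evenly phased, successive equator crossings are 29.58/2 = 14.790° apart.
That is 14.790 × 111.2 = 1645 km at the equator.

1640 km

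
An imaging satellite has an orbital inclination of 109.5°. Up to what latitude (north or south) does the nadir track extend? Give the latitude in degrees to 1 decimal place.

Retrograde orbit: the ground track reaches ±(180° − i) = ±(180 − 109.5) = ±70.5°.

70.5°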